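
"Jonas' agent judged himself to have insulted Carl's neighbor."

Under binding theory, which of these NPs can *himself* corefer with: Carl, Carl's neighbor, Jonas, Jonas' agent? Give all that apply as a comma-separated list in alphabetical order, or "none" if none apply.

*himself* is a reflexive; Principle A requires it to be bound within its binding domain — the matrix clause.
— Carl: possessor inside the object DP of the clause headed by 'insulted'; does not c-command the reflexive — cannot bind it (Principle A).
— Carl's neighbor: object of the clause headed by 'insulted'; does not c-command the reflexive — cannot bind it (Principle A).
— Jonas: possessor inside the subject DP of the matrix clause; does not c-command the reflexive — cannot bind it (Principle A).
— Jonas' agent: subject of the matrix clause; c-commands the reflexive within its binding domain — allowed (Principle A).

Jonas' agent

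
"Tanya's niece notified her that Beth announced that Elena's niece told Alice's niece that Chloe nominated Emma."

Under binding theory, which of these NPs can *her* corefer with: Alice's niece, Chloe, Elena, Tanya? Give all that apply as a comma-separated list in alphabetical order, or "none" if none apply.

*her* is a pronoun; Principle B requires it to be free in its binding domain — the matrix clause.
— Alice's niece: object of the clause headed by 'told'; is c-commanded by the pronoun; coreference would bind this R-expression — blocked (Principle C).
— Chloe: subject of the clause headed by 'nominated'; is c-commanded by the pronoun; coreference would bind this R-expression — blocked (Principle C).
— Elena: possessor inside the subject DP of the clause headed by 'told'; is c-commanded by the pronoun; coreference would bind this R-expression — blocked (Principle C).
— Tanya: possessor inside the subject DP of the matrix clause; does not c-command the pronoun — Principle B does not apply; allowed.

Tanya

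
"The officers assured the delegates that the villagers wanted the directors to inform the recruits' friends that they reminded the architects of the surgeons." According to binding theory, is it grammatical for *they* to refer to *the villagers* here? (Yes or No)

*the villagers* is an R-expression; Principle C requires it to be free (not bound by any c-commanding expression).
— they: subject of the clause headed by 'reminded'; the pronoun does not c-command the R-expression — coreference allowed.

Yes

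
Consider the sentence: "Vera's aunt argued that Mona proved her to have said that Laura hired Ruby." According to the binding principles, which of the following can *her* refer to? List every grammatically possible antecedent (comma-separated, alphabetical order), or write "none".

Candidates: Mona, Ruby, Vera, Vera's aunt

Vera, Vera's aunt

*her* is a pronoun; Principle B requires it to be free in its binding domain — the clause headed by 'proved'.
— Mona: subject of the clause headed by 'proved'; c-commands the pronoun within its binding domain — blocked (Principle B).
— Ruby: object of the clause headed by 'hired'; is c-commanded by the pronoun; coreference would bind this R-expression — blocked (Principle C).
— Vera: possessor inside the subject DP of the matrix clause; does not c-command the pronoun — Principle B does not apply; allowed.
— Vera's aunt: subject of the matrix clause; c-commands the pronoun but lies outside its binding domain — allowed.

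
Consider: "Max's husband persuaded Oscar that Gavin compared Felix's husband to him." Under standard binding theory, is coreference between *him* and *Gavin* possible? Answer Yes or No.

No

*Gavin* is an R-expression; Principle C requires it to be free (not bound by any c-commanding expression).
— him: second object of the clause headed by 'compared'; the R-expression locally c-commands the pronoun — coreference blocked (Principle B on the pronoun).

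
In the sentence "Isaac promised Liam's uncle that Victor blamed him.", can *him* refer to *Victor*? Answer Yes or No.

No

*him* is a pronoun; Principle B requires it to be free in its binding domain — the clause headed by 'blamed'.
— Victor: subject of the clause headed by 'blamed'; c-commands the pronoun within its binding domain — blocked (Principle B).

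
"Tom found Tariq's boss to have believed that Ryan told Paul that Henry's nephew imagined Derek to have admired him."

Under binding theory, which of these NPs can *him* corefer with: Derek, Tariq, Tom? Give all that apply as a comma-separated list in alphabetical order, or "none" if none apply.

*him* is a pronoun; Principle B requires it to be free in its binding domain — the clause headed by 'admired'.
— Derek: subject of the clause headed by 'admired'; c-commands the pronoun within its binding domain — blocked (Principle B).
— Tariq: possessor inside the subject DP of the clause headed by 'believed'; does not c-command the pronoun — Principle B does not apply; allowed.
— Tom: subject of the matrix clause; c-commands the pronoun but lies outside its binding domain — allowed.

Tariq, Tom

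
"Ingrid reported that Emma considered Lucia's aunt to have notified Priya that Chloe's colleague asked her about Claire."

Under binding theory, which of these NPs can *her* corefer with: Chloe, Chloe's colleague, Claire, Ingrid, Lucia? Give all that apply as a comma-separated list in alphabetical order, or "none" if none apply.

*her* is a pronoun; Principle B requires it to be free in its binding domain — the clause headed by 'asked'.
— Chloe: possessor inside the subject DP of the clause headed by 'asked'; does not c-command the pronoun — Principle B does not apply; allowed.
— Chloe's colleague: subject of the clause headed by 'asked'; c-commands the pronoun within its binding domain — blocked (Principle B).
— Claire: second object of the clause headed by 'asked'; is c-commanded by the pronoun; coreference would bind this R-expression — blocked (Principle C).
— Ingrid: subject of the matrix clause; c-commands the pronoun but lies outside its binding domain — allowed.
— Lucia: possessor inside the subject DP of the clause headed by 'notified'; does not c-command the pronoun — Principle B does not apply; allowed.

Chloe, Ingrid, Lucia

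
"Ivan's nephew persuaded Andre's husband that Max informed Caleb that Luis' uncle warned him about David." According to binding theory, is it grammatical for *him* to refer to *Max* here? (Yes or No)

*Max* is an R-expression; Principle C requires it to be free (not bound by any c-commanding expression).
— him: object of the clause headed by 'warned'; the pronoun does not c-command the R-expression — coreference allowed.

Yes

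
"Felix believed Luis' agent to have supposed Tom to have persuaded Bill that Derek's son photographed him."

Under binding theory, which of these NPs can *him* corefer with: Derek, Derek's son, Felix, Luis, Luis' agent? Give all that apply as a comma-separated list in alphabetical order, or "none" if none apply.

*him* is a pronoun; Principle B requires it to be free in its binding domain — the clause headed by 'photographed'.
— Derek: possessor inside the subject DP of the clause headed by 'photographed'; does not c-command the pronoun — Principle B does not apply; allowed.
— Derek's son: subject of the clause headed by 'photographed'; c-commands the pronoun within its binding domain — blocked (Principle B).
— Felix: subject of the matrix clause; c-commands the pronoun but lies outside its binding domain — allowed.
— Luis: possessor inside the subject DP of the clause headed by 'supposed'; does not c-command the pronoun — Principle B does not apply; allowed.
— Luis' agent: subject of the clause headed by 'supposed'; c-commands the pronoun but lies outside its binding domain — allowed.

Derek, Felix, Luis, Luis' agent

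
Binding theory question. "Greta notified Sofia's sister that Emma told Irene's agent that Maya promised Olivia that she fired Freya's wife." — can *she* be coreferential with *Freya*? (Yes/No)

*she* is a pronoun; Principle B requires it to be free in its binding domain — the clause headed by 'fired'.
— Freya: possessor inside the object DP of the clause headed by 'fired'; is c-commanded by the pronoun; coreference would bind this R-expression — blocked (Principle C).

No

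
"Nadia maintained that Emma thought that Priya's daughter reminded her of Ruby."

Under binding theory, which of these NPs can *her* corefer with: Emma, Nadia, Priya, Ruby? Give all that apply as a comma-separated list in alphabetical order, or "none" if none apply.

*her* is a pronoun; Principle B requires it to be free in its binding domain — the clause headed by 'reminded'.
— Emma: subject of the clause headed by 'thought'; c-commands the pronoun but lies outside its binding domain — allowed.
— Nadia: subject of the matrix clause; c-commands the pronoun but lies outside its binding domain — allowed.
— Priya: possessor inside the subject DP of the clause headed by 'reminded'; does not c-command the pronoun — Principle B does not apply; allowed.
— Ruby: second object of the clause headed by 'reminded'; is c-commanded by the pronoun; coreference would bind this R-expression — blocked (Principle C).

Emma, Nadia, Priya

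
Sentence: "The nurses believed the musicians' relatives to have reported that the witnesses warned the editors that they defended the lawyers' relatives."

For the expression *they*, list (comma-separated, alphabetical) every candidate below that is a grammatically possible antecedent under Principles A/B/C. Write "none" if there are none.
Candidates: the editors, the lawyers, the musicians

the editors, the musicians

*they* is a pronoun; Principle B requires it to be free in its binding domain — the clause headed by 'defended'.
— the editors: object of the clause headed by 'warned'; c-commands the pronoun but lies outside its binding domain — allowed.
— the lawyers: possessor inside the object DP of the clause headed by 'defended'; is c-commanded by the pronoun; coreference would bind this R-expression — blocked (Principle C).
— the musicians: possessor inside the subject DP of the clause headed by 'reported'; does not c-command the pronoun — Principle B does not apply; allowed.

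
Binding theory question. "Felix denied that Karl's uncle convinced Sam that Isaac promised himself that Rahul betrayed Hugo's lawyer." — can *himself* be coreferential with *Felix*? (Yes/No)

No

*himself* is a reflexive; Principle A requires it to be bound within its binding domain — the clause headed by 'promised'.
— Felix: subject of the matrix clause; c-commands the reflexive but lies outside its binding domain — cannot bind it (Principle A).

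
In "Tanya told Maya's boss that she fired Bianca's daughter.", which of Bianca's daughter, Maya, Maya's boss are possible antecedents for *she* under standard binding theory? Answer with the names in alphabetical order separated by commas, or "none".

*she* is a pronoun; Principle B requires it to be free in its binding domain — the clause headed by 'fired'.
— Bianca's daughter: object of the clause headed by 'fired'; is c-commanded by the pronoun; coreference would bind this R-expression — blocked (Principle C).
— Maya: possessor inside the object DP of the matrix clause; does not c-command the pronoun — Principle B does not apply; allowed.
— Maya's boss: object of the matrix clause; c-commands the pronoun but lies outside its binding domain — allowed.

Maya, Maya's boss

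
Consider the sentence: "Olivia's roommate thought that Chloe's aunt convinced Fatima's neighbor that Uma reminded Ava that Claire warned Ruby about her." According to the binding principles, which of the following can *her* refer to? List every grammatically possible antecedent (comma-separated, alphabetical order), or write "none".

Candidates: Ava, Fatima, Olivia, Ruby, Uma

*her* is a pronoun; Principle B requires it to be free in its binding domain — the clause headed by 'warned'.
— Ava: object of the clause headed by 'reminded'; c-commands the pronoun but lies outside its binding domain — allowed.
— Fatima: possessor inside the object DP of the clause headed by 'convinced'; does not c-command the pronoun — Principle B does not apply; allowed.
— Olivia: possessor inside the subject DP of the matrix clause; does not c-command the pronoun — Principle B does not apply; allowed.
— Ruby: object of the clause headed by 'warned'; c-commands the pronoun within its binding domain — blocked (Principle B).
— Uma: subject of the clause headed by 'reminded'; c-commands the pronoun but lies outside its binding domain — allowed.

Ava, Fatima, Olivia, Uma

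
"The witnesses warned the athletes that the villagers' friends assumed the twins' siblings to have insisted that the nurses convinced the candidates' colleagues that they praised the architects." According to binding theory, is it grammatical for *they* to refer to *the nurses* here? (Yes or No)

*the nurses* is an R-expression; Principle C requires it to be free (not bound by any c-commanding expression).
— they: subject of the clause headed by 'praised'; the pronoun does not c-command the R-expression — coreference allowed.

Yes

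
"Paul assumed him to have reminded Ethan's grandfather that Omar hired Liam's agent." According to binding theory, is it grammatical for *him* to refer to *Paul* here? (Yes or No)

No

*Paul* is an R-expression; Principle C requires it to be free (not bound by any c-commanding expression).
— him: subject of the clause headed by 'reminded'; the R-expression locally c-commands the pronoun — coreference blocked (Principle B on the pronoun).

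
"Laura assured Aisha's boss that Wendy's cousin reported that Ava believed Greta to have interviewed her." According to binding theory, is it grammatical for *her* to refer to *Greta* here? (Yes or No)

No

*Greta* is an R-expression; Principle C requires it to be free (not bound by any c-commanding expression).
— her: object of the clause headed by 'interviewed'; the R-expression locally c-commands the pronoun — coreference blocked (Principle B on the pronoun).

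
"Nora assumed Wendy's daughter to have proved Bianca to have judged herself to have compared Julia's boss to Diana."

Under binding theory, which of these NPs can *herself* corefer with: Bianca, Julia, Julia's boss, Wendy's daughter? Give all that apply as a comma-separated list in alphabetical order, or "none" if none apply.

*herself* is a reflexive; Principle A requires it to be bound within its binding domain — the clause headed by 'judged'.
— Bianca: subject of the clause headed by 'judged'; c-commands the reflexive within its binding domain — allowed (Principle A).
— Julia: possessor inside the object DP of the clause headed by 'compared'; does not c-command the reflexive — cannot bind it (Principle A).
— Julia's boss: object of the clause headed by 'compared'; does not c-command the reflexive — cannot bind it (Principle A).
— Wendy's daughter: subject of the clause headed by 'proved'; c-commands the reflexive but lies outside its binding domain — cannot bind it (Principle A).

Bianca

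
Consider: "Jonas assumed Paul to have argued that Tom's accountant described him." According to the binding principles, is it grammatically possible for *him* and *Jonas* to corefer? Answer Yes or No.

Yes

*him* is a pronoun; Principle B requires it to be free in its binding domain — the clause headed by 'described'.
— Jonas: subject of the matrix clause; c-commands the pronoun but lies outside its binding domain — allowed.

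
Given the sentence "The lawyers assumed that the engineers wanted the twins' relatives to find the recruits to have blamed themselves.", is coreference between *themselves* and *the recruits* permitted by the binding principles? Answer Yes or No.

Yes

*themselves* is a reflexive; Principle A requires it to be bound within its binding domain — the clause headed by 'blamed'.
— the recruits: subject of the clause headed by 'blamed'; c-commands the reflexive within its binding domain — allowed (Principle A).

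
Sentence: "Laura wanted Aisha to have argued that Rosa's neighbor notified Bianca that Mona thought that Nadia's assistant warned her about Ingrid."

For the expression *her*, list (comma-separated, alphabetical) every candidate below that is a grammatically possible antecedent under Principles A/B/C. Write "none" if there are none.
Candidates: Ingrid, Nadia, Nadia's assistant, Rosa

*her* is a pronoun; Principle B requires it to be free in its binding domain — the clause headed by 'warned'.
— Ingrid: second object of the clause headed by 'warned'; is c-commanded by the pronoun; coreference would bind this R-expression — blocked (Principle C).
— Nadia: possessor inside the subject DP of the clause headed by 'warned'; does not c-command the pronoun — Principle B does not apply; allowed.
— Nadia's assistant: subject of the clause headed by 'warned'; c-commands the pronoun within its binding domain — blocked (Principle B).
— Rosa: possessor inside the subject DP of the clause headed by 'notified'; does not c-command the pronoun — Principle B does not apply; allowed.

Nadia, Rosa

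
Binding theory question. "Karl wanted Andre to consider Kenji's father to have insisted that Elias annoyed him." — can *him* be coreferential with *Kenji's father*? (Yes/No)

*him* is a pronoun; Principle B requires it to be free in its binding domain — the clause headed by 'annoyed'.
— Kenji's father: subject of the clause headed by 'insisted'; c-commands the pronoun but lies outside its binding domain — allowed.

Yes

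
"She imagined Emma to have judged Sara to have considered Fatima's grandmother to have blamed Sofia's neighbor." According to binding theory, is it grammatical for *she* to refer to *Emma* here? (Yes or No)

No

*Emma* is an R-expression; Principle C requires it to be free (not bound by any c-commanding expression).
— she: subject of the matrix clause; the pronoun c-commands the R-expression — coreference blocked (Principle C).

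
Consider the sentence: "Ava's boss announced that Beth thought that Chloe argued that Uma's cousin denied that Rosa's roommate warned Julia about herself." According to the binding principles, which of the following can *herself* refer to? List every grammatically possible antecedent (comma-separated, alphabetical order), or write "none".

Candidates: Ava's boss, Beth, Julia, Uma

Julia

*herself* is a reflexive; Principle A requires it to be bound within its binding domain — the clause headed by 'warned'.
— Ava's boss: subject of the matrix clause; c-commands the reflexive but lies outside its binding domain — cannot bind it (Principle A).
— Beth: subject of the clause headed by 'thought'; c-commands the reflexive but lies outside its binding domain — cannot bind it (Principle A).
— Julia: object of the clause headed by 'warned'; c-commands the reflexive within its binding domain — allowed (Principle A).
— Uma: possessor inside the subject DP of the clause headed by 'denied'; does not c-command the reflexive — cannot bind it (Principle A).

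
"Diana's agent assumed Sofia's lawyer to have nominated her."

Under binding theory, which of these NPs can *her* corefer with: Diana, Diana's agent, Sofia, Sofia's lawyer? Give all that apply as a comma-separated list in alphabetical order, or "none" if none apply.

Diana, Diana's agent, Sofia

*her* is a pronoun; Principle B requires it to be free in its binding domain — the clause headed by 'nominated'.
— Diana: possessor inside the subject DP of the matrix clause; does not c-command the pronoun — Principle B does not apply; allowed.
— Diana's agent: subject of the matrix clause; c-commands the pronoun but lies outside its binding domain — allowed.
— Sofia: possessor inside the subject DP of the clause headed by 'nominated'; does not c-command the pronoun — Principle B does not apply; allowed.
— Sofia's lawyer: subject of the clause headed by 'nominated'; c-commands the pronoun within its binding domain — blocked (Principle B).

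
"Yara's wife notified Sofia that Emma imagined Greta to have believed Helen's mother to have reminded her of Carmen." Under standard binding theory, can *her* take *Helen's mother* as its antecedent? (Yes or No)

*her* is a pronoun; Principle B requires it to be free in its binding domain — the clause headed by 'reminded'.
— Helen's mother: subject of the clause headed by 'reminded'; c-commands the pronoun within its binding domain — blocked (Principle B).

No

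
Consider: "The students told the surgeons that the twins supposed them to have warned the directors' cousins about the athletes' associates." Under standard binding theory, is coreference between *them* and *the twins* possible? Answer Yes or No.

*the twins* is an R-expression; Principle C requires it to be free (not bound by any c-commanding expression).
— them: subject of the clause headed by 'warned'; the R-expression locally c-commands the pronoun — coreference blocked (Principle B on the pronoun).

No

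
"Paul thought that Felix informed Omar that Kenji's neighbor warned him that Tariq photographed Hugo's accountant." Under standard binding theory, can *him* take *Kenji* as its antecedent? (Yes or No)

Yes

*him* is a pronoun; Principle B requires it to be free in its binding domain — the clause headed by 'warned'.
— Kenji: possessor inside the subject DP of the clause headed by 'warned'; does not c-command the pronoun — Principle B does not apply; allowed.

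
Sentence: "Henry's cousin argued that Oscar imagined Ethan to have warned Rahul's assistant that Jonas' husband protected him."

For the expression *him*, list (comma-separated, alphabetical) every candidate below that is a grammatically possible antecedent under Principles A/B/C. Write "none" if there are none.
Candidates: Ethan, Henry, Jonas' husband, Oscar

Ethan, Henry, Oscar

*him* is a pronoun; Principle B requires it to be free in its binding domain — the clause headed by 'protected'.
— Ethan: subject of the clause headed by 'warned'; c-commands the pronoun but lies outside its binding domain — allowed.
— Henry: possessor inside the subject DP of the matrix clause; does not c-command the pronoun — Principle B does not apply; allowed.
— Jonas' husband: subject of the clause headed by 'protected'; c-commands the pronoun within its binding domain — blocked (Principle B).
— Oscar: subject of the clause headed by 'imagined'; c-commands the pronoun but lies outside its binding domain — allowed.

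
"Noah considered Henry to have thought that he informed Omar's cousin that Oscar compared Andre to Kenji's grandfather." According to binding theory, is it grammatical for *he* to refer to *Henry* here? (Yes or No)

*Henry* is an R-expression; Principle C requires it to be free (not bound by any c-commanding expression).
— he: subject of the clause headed by 'informed'; the pronoun does not c-command the R-expression — coreference allowed.

Yes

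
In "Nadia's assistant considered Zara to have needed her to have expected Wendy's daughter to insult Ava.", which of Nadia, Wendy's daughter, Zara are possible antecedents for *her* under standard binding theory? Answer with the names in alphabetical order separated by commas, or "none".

Nadia

*her* is a pronoun; Principle B requires it to be free in its binding domain — the clause headed by 'needed'.
— Nadia: possessor inside the subject DP of the matrix clause; does not c-command the pronoun — Principle B does not apply; allowed.
— Wendy's daughter: subject of the clause headed by 'insult'; is c-commanded by the pronoun; coreference would bind this R-expression — blocked (Principle C).
— Zara: subject of the clause headed by 'needed'; c-commands the pronoun within its binding domain — blocked (Principle B).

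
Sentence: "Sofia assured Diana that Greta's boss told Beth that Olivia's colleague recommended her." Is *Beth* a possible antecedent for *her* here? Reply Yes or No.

Yes

*her* is a pronoun; Principle B requires it to be free in its binding domain — the clause headed by 'recommended'.
— Beth: object of the clause headed by 'told'; c-commands the pronoun but lies outside its binding domain — allowed.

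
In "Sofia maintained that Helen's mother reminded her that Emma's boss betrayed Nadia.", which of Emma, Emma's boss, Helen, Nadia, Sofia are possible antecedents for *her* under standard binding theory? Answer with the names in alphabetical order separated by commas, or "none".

Helen, Sofia

*her* is a pronoun; Principle B requires it to be free in its binding domain — the clause headed by 'reminded'.
— Emma: possessor inside the subject DP of the clause headed by 'betrayed'; is c-commanded by the pronoun; coreference would bind this R-expression — blocked (Principle C).
— Emma's boss: subject of the clause headed by 'betrayed'; is c-commanded by the pronoun; coreference would bind this R-expression — blocked (Principle C).
— Helen: possessor inside the subject DP of the clause headed by 'reminded'; does not c-command the pronoun — Principle B does not apply; allowed.
— Nadia: object of the clause headed by 'betrayed'; is c-commanded by the pronoun; coreference would bind this R-expression — blocked (Principle C).
— Sofia: subject of the matrix clause; c-commands the pronoun but lies outside its binding domain — allowed.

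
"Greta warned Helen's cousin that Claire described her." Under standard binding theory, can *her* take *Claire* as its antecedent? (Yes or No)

No

*her* is a pronoun; Principle B requires it to be free in its binding domain — the clause headed by 'described'.
— Claire: subject of the clause headed by 'described'; c-commands the pronoun within its binding domain — blocked (Principle B).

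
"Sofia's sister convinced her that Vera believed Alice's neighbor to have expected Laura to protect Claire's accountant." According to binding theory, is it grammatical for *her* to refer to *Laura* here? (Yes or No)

No

*Laura* is an R-expression; Principle C requires it to be free (not bound by any c-commanding expression).
— her: object of the matrix clause; the pronoun c-commands the R-expression — coreference blocked (Principle C).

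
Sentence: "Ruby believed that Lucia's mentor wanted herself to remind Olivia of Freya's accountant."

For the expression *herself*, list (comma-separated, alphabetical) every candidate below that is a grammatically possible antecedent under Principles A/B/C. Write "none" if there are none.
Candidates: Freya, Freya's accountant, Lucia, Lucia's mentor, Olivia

*herself* is a reflexive; Principle A requires it to be bound within its binding domain — the clause headed by 'wanted'.
— Freya: possessor inside the second object DP of the clause headed by 'remind'; does not c-command the reflexive — cannot bind it (Principle A).
— Freya's accountant: second object of the clause headed by 'remind'; does not c-command the reflexive — cannot bind it (Principle A).
— Lucia: possessor inside the subject DP of the clause headed by 'wanted'; does not c-command the reflexive — cannot bind it (Principle A).
— Lucia's mentor: subject of the clause headed by 'wanted'; c-commands the reflexive within its binding domain — allowed (Principle A).
— Olivia: object of the clause headed by 'remind'; does not c-command the reflexive — cannot bind it (Principle A).

Lucia's mentor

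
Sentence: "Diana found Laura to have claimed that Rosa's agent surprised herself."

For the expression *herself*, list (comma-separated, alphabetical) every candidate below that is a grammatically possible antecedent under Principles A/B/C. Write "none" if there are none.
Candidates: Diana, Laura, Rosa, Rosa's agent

Rosa's agent

*herself* is a reflexive; Principle A requires it to be bound within its binding domain — the clause headed by 'surprised'.
— Diana: subject of the matrix clause; c-commands the reflexive but lies outside its binding domain — cannot bind it (Principle A).
— Laura: subject of the clause headed by 'claimed'; c-commands the reflexive but lies outside its binding domain — cannot bind it (Principle A).
— Rosa: possessor inside the subject DP of the clause headed by 'surprised'; does not c-command the reflexive — cannot bind it (Principle A).
— Rosa's agent: subject of the clause headed by 'surprised'; c-commands the reflexive within its binding domain — allowed (Principle A).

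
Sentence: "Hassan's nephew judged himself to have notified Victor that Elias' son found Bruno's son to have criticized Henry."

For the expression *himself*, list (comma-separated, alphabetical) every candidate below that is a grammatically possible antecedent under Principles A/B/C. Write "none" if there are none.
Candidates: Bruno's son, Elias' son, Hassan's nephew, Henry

*himself* is a reflexive; Principle A requires it to be bound within its binding domain — the matrix clause.
— Bruno's son: subject of the clause headed by 'criticized'; does not c-command the reflexive — cannot bind it (Principle A).
— Elias' son: subject of the clause headed by 'found'; does not c-command the reflexive — cannot bind it (Principle A).
— Hassan's nephew: subject of the matrix clause; c-commands the reflexive within its binding domain — allowed (Principle A).
— Henry: object of the clause headed by 'criticized'; does not c-command the reflexive — cannot bind it (Principle A).

Hassan's nephew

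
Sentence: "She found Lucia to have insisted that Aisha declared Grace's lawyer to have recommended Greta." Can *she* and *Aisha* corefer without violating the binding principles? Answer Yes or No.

*Aisha* is an R-expression; Principle C requires it to be free (not bound by any c-commanding expression).
— she: subject of the matrix clause; the pronoun c-commands the R-expression — coreference blocked (Principle C).

No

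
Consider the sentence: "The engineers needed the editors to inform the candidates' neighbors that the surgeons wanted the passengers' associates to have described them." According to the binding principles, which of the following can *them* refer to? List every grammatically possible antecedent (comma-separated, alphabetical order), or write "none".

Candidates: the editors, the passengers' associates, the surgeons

the editors, the surgeons

*them* is a pronoun; Principle B requires it to be free in its binding domain — the clause headed by 'described'.
— the editors: subject of the clause headed by 'inform'; c-commands the pronoun but lies outside its binding domain — allowed.
— the passengers' associates: subject of the clause headed by 'described'; c-commands the pronoun within its binding domain — blocked (Principle B).
— the surgeons: subject of the clause headed by 'wanted'; c-commands the pronoun but lies outside its binding domain — allowed.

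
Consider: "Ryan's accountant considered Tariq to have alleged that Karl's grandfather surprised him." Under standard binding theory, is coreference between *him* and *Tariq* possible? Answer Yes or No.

*Tariq* is an R-expression; Principle C requires it to be free (not bound by any c-commanding expression).
— him: object of the clause headed by 'surprised'; the pronoun does not c-command the R-expression — coreference allowed.

Yes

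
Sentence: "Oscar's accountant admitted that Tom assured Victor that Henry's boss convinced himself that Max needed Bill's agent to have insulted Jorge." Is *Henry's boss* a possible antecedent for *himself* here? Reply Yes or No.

Yes

*himself* is a reflexive; Principle A requires it to be bound within its binding domain — the clause headed by 'convinced'.
— Henry's boss: subject of the clause headed by 'convinced'; c-commands the reflexive within its binding domain — allowed (Principle A).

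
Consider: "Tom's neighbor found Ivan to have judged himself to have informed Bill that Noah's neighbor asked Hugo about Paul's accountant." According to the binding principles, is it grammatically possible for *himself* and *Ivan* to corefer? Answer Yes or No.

Yes

*himself* is a reflexive; Principle A requires it to be bound within its binding domain — the clause headed by 'judged'.
— Ivan: subject of the clause headed by 'judged'; c-commands the reflexive within its binding domain — allowed (Principle A).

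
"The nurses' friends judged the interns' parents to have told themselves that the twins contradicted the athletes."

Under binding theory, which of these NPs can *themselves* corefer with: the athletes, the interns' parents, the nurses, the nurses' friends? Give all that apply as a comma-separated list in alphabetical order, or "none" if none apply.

*themselves* is a reflexive; Principle A requires it to be bound within its binding domain — the clause headed by 'told'.
— the athletes: object of the clause headed by 'contradicted'; does not c-command the reflexive — cannot bind it (Principle A).
— the interns' parents: subject of the clause headed by 'told'; c-commands the reflexive within its binding domain — allowed (Principle A).
— the nurses: possessor inside the subject DP of the matrix clause; does not c-command the reflexive — cannot bind it (Principle A).
— the nurses' friends: subject of the matrix clause; c-commands the reflexive but lies outside its binding domain — cannot bind it (Principle A).

the interns' parents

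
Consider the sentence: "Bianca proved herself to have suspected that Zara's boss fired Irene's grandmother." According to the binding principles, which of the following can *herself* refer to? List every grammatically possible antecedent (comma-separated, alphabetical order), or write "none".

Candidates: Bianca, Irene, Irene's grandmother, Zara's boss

Bianca

*herself* is a reflexive; Principle A requires it to be bound within its binding domain — the matrix clause.
— Bianca: subject of the matrix clause; c-commands the reflexive within its binding domain — allowed (Principle A).
— Irene: possessor inside the object DP of the clause headed by 'fired'; does not c-command the reflexive — cannot bind it (Principle A).
— Irene's grandmother: object of the clause headed by 'fired'; does not c-command the reflexive — cannot bind it (Principle A).
— Zara's boss: subject of the clause headed by 'fired'; does not c-command the reflexive — cannot bind it (Principle A).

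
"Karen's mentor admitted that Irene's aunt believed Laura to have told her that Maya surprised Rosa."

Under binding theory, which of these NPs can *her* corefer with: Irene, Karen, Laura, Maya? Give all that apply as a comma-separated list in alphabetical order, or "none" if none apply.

Irene, Karen

*her* is a pronoun; Principle B requires it to be free in its binding domain — the clause headed by 'told'.
— Irene: possessor inside the subject DP of the clause headed by 'believed'; does not c-command the pronoun — Principle B does not apply; allowed.
— Karen: possessor inside the subject DP of the matrix clause; does not c-command the pronoun — Principle B does not apply; allowed.
— Laura: subject of the clause headed by 'told'; c-commands the pronoun within its binding domain — blocked (Principle B).
— Maya: subject of the clause headed by 'surprised'; is c-commanded by the pronoun; coreference would bind this R-expression — blocked (Principle C).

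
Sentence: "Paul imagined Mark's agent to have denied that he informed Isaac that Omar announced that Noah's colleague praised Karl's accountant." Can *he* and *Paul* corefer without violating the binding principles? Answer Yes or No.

Yes

*Paul* is an R-expression; Principle C requires it to be free (not bound by any c-commanding expression).
— he: subject of the clause headed by 'informed'; the pronoun does not c-command the R-expression — coreference allowed.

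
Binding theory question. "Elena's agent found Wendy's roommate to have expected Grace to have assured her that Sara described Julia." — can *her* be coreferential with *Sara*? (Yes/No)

No

*her* is a pronoun; Principle B requires it to be free in its binding domain — the clause headed by 'assured'.
— Sara: subject of the clause headed by 'described'; is c-commanded by the pronoun; coreference would bind this R-expression — blocked (Principle C).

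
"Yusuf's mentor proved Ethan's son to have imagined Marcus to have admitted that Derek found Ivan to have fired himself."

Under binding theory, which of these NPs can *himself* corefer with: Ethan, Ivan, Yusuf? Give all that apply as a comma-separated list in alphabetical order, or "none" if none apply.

*himself* is a reflexive; Principle A requires it to be bound within its binding domain — the clause headed by 'fired'.
— Ethan: possessor inside the subject DP of the clause headed by 'imagined'; does not c-command the reflexive — cannot bind it (Principle A).
— Ivan: subject of the clause headed by 'fired'; c-commands the reflexive within its binding domain — allowed (Principle A).
— Yusuf: possessor inside the subject DP of the matrix clause; does not c-command the reflexive — cannot bind it (Principle A).

Ivan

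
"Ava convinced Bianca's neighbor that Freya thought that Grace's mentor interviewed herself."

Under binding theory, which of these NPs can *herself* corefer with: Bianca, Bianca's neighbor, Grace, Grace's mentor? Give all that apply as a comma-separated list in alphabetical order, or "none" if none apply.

*herself* is a reflexive; Principle A requires it to be bound within its binding domain — the clause headed by 'interviewed'.
— Bianca: possessor inside the object DP of the matrix clause; does not c-command the reflexive — cannot bind it (Principle A).
— Bianca's neighbor: object of the matrix clause; c-commands the reflexive but lies outside its binding domain — cannot bind it (Principle A).
— Grace: possessor inside the subject DP of the clause headed by 'interviewed'; does not c-command the reflexive — cannot bind it (Principle A).
— Grace's mentor: subject of the clause headed by 'interviewed'; c-commands the reflexive within its binding domain — allowed (Principle A).

Grace's mentor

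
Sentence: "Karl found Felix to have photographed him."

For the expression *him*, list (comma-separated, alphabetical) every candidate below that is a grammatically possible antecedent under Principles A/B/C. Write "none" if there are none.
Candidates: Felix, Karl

Karl

*him* is a pronoun; Principle B requires it to be free in its binding domain — the clause headed by 'photographed'.
— Felix: subject of the clause headed by 'photographed'; c-commands the pronoun within its binding domain — blocked (Principle B).
— Karl: subject of the matrix clause; c-commands the pronoun but lies outside its binding domain — allowed.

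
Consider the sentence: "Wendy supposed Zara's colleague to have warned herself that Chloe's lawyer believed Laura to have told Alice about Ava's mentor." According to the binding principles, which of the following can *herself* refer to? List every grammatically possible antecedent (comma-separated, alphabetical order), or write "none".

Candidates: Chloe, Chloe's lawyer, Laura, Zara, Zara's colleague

Zara's colleague

*herself* is a reflexive; Principle A requires it to be bound within its binding domain — the clause headed by 'warned'.
— Chloe: possessor inside the subject DP of the clause headed by 'believed'; does not c-command the reflexive — cannot bind it (Principle A).
— Chloe's lawyer: subject of the clause headed by 'believed'; does not c-command the reflexive — cannot bind it (Principle A).
— Laura: subject of the clause headed by 'told'; does not c-command the reflexive — cannot bind it (Principle A).
— Zara: possessor inside the subject DP of the clause headed by 'warned'; does not c-command the reflexive — cannot bind it (Principle A).
— Zara's colleague: subject of the clause headed by 'warned'; c-commands the reflexive within its binding domain — allowed (Principle A).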